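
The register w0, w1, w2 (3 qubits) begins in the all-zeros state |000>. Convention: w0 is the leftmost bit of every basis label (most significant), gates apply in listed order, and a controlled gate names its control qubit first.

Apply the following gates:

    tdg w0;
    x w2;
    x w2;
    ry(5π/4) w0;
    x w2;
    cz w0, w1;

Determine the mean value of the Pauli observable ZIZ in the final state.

The observable ZIZ averages to sqrt(2)/2. Key observation: the block from step 2 through step 3 cancels to the identity and can be dropped.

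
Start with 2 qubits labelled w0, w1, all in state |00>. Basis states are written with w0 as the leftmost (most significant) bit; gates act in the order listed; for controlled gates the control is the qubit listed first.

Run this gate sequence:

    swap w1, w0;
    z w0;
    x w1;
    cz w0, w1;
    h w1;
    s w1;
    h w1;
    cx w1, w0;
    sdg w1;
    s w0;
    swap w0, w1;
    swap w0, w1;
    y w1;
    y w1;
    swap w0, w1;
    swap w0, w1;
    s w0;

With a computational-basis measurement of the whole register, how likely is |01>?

The probability of measuring |01> is 0.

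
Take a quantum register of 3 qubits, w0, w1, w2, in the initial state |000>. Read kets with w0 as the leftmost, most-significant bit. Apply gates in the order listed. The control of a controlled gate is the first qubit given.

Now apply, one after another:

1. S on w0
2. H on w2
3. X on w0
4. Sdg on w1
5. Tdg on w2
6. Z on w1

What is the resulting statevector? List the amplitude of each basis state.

After the circuit, the state carries amplitude sqrt(2)/2 on |100>, -sqrt(2)*exp(3*I*pi/4)/2 on |101>, and 0 on every other basis state.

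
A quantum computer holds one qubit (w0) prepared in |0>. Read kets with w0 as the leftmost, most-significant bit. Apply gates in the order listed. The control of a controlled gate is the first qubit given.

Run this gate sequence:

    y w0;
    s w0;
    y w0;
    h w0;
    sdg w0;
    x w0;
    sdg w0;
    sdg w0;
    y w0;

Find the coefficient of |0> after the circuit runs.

The amplitude on |0> is -sqrt(2)/2.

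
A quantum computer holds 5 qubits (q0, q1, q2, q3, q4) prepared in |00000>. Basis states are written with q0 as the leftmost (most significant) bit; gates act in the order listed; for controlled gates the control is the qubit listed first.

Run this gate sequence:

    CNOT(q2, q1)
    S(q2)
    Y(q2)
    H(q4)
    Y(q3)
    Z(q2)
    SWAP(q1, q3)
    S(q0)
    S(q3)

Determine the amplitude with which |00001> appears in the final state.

The final state's coefficient on |00001> equals 0.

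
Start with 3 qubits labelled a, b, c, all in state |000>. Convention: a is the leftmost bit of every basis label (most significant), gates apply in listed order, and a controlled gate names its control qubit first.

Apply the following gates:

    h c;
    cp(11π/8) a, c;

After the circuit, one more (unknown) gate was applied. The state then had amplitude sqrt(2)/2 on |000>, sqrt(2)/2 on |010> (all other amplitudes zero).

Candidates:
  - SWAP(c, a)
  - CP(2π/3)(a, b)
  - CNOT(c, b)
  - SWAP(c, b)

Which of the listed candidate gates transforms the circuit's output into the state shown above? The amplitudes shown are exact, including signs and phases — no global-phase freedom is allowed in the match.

The applied gate was SWAP(c, b).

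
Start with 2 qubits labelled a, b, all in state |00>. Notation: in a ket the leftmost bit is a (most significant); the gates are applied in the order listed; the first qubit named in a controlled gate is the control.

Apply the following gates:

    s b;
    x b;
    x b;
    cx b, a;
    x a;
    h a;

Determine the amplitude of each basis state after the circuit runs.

After the circuit, the state carries amplitude sqrt(2)/2 on |00>, 0 on |01>, -sqrt(2)/2 on |10>, 0 on |11>.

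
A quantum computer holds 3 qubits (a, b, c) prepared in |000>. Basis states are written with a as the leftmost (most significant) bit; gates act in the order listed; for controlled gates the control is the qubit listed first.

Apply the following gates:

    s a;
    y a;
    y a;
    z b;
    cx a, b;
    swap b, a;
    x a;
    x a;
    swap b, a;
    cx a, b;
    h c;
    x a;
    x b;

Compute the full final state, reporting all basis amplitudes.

After the circuit, the state carries amplitude sqrt(2)/2 on |110>, sqrt(2)/2 on |111>, and 0 on every other basis state. Key observation: steps 5-10 multiply out to the identity, so the circuit reduces to the remaining gates.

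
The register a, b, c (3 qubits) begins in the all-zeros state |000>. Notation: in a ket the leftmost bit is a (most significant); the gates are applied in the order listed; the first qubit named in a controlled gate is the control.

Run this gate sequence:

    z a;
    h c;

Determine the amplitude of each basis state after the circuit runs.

The final amplitudes are sqrt(2)/2 on |000>, sqrt(2)/2 on |001>, and 0 on every other basis state.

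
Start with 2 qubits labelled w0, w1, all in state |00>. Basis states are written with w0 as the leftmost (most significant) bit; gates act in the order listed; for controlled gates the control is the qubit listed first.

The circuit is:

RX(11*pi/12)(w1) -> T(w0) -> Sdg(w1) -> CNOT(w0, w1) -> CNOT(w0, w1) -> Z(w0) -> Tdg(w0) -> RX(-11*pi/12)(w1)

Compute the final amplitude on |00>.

|00> carries amplitude (1 - I)*(4 - sqrt(6)*I - sqrt(2)*I)/8 in the final state.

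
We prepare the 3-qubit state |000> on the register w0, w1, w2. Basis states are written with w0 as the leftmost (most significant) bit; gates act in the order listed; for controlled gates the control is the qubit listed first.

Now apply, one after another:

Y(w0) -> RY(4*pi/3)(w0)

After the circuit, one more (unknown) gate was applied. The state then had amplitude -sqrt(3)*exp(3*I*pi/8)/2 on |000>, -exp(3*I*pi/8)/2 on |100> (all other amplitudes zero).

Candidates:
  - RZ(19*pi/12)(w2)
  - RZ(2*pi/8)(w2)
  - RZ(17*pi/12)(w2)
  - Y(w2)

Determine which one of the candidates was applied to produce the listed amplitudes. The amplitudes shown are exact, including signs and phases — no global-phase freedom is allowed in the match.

It was RZ(2*pi/8)(w2) that produced the state shown.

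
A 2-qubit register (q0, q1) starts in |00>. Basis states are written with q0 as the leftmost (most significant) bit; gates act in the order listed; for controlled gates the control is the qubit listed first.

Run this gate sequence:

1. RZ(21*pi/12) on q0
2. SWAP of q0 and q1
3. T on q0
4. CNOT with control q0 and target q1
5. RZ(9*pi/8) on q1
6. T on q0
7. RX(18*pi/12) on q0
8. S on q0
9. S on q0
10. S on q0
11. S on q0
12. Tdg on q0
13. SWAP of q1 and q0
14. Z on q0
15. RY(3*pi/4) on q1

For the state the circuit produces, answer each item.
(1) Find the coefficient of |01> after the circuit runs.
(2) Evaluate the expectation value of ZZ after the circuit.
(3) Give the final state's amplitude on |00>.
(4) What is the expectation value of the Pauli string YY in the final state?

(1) The amplitude on |01> is -sqrt(2)*sqrt(sqrt(2)/4 + 1/2)*exp(9*I*pi/16)/2 - sqrt(2)*I*sqrt(1/2 - sqrt(2)/4)*exp(5*I*pi/16)/2. Key observation: steps 8-11 multiply out to the identity, so the circuit reduces to the remaining gates.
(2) The observable ZZ averages to -1/2.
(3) The amplitude on |00> is -sqrt(2)*sqrt(1/2 - sqrt(2)/4)*exp(9*I*pi/16)/2 + sqrt(2)*I*sqrt(sqrt(2)/4 + 1/2)*exp(5*I*pi/16)/2.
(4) In the final state, YY has expectation 0.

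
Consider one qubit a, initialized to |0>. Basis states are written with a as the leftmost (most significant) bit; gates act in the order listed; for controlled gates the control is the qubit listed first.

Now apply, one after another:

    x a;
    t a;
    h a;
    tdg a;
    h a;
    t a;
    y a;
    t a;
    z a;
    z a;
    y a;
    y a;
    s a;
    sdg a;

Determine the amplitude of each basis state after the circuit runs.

The final amplitudes are 1/2 - exp(3*I*pi/4)/2 on |0>, -1/2 - exp(3*I*pi/4)/2 on |1>.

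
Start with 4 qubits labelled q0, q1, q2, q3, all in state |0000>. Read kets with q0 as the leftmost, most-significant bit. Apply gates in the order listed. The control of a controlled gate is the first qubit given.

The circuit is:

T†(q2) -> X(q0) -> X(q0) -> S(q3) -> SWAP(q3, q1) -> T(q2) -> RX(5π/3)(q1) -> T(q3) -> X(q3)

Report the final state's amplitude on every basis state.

The final amplitudes are -sqrt(3)/2 on |0001>, -I/2 on |0101>, and 0 on every other basis state. Key observation: gates 2-3 undo each other exactly, leaving only the rest of the circuit to track.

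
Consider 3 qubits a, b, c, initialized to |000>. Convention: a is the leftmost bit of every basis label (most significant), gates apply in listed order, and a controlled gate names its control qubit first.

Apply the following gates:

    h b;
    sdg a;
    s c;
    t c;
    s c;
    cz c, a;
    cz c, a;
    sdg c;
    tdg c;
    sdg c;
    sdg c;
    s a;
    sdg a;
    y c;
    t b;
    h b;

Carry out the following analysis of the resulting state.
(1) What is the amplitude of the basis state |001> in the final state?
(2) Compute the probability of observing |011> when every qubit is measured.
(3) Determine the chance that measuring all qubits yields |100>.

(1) |001> carries amplitude exp(3*I*pi/4)/2 + I/2 in the final state. Key observation: gates 3-10 undo each other exactly, leaving only the rest of the circuit to track.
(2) A full measurement returns |011> with probability 1/2 - sqrt(2)/4.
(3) A full measurement returns |100> with probability 0.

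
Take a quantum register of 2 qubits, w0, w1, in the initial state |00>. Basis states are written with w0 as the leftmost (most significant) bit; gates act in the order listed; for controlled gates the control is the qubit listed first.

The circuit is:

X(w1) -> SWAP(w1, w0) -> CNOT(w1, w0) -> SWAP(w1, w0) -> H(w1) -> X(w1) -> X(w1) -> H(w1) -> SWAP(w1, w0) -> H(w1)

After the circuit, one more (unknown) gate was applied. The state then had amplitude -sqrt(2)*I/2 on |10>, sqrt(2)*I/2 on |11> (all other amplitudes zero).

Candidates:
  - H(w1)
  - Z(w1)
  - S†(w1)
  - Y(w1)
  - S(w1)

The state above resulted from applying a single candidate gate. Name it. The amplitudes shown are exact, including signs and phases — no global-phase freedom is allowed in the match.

It was Y(w1) that produced the state shown. Key observation: gates 4-9 undo each other exactly, leaving only the rest of the circuit to track.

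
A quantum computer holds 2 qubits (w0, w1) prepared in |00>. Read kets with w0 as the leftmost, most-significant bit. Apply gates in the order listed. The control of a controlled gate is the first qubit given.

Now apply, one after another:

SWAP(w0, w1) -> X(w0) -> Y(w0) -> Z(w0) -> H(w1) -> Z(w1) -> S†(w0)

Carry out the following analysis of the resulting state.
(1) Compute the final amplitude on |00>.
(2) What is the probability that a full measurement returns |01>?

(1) The final state's coefficient on |00> equals -sqrt(2)*I/2.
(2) The probability of measuring |01> is 1/2.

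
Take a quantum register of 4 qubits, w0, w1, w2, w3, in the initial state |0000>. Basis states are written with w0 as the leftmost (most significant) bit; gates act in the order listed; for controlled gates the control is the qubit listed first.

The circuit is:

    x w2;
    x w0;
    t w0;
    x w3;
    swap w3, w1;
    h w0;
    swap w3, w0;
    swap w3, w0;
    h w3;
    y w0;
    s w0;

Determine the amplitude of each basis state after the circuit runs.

After the circuit, the state carries amplitude exp(3*I*pi/4)/2 on |0110>, exp(3*I*pi/4)/2 on |0111>, -exp(I*pi/4)/2 on |1110>, -exp(I*pi/4)/2 on |1111>, and 0 on every other basis state.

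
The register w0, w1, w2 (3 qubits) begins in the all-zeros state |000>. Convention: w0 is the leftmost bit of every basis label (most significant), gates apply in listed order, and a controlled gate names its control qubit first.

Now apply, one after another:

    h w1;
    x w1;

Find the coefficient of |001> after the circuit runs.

The amplitude on |001> is 0.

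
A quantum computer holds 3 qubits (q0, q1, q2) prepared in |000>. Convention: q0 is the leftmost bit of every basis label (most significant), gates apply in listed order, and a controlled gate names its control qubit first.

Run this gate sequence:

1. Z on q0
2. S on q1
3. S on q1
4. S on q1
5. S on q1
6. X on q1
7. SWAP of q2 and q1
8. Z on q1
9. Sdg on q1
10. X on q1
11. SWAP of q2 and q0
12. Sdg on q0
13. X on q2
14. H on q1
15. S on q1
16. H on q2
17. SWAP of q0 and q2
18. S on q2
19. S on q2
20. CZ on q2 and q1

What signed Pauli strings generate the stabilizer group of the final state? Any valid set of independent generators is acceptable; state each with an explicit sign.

One valid set of independent stabilizer generators is -XII, +IYI, -IIZ (any independent generating set of the same group is equally correct). Key observation: the block from step 2 through step 5 cancels to the identity and can be dropped.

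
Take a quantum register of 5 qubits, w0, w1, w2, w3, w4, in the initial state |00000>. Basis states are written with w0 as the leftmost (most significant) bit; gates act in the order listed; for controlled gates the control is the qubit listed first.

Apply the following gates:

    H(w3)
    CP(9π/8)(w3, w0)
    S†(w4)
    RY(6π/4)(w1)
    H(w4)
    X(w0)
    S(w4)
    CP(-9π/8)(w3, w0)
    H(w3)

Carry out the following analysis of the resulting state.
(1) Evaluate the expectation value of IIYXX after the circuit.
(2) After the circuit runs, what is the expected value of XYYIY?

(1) In the final state, IIYXX has expectation 0.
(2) The observable XYYIY averages to 0.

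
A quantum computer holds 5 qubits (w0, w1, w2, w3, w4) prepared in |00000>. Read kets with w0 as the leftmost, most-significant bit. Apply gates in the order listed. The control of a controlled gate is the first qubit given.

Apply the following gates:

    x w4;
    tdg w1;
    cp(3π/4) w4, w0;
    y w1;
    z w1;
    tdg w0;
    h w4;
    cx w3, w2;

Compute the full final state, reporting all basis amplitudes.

The resulting statevector has amplitude -sqrt(2)*I/2 on |01000>, sqrt(2)*I/2 on |01001>, and 0 on every other basis state.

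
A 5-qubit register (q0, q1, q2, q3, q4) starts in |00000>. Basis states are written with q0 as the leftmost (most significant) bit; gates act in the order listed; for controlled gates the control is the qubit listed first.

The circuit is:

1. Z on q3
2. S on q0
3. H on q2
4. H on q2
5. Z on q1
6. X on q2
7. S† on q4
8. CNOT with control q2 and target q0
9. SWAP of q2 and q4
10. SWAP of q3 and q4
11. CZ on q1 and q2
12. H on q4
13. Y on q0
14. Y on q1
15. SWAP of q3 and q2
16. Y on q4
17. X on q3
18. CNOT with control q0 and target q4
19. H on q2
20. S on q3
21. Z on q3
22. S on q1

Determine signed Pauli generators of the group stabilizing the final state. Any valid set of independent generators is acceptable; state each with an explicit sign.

The stabilizer group can be generated by -IIXII, -IIIIX, +ZIIII, -IZIII, -IIIZI, among other valid generating sets.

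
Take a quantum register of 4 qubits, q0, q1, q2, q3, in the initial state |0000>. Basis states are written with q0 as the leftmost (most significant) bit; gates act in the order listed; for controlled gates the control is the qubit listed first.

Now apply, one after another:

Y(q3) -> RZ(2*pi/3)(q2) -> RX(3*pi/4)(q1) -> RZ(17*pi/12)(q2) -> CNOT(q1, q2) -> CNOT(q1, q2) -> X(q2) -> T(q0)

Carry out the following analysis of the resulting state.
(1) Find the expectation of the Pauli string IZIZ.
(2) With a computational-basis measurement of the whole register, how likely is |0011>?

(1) In the final state, IZIZ has expectation sqrt(2)/2.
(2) A full measurement returns |0011> with probability 1/2 - sqrt(2)/4.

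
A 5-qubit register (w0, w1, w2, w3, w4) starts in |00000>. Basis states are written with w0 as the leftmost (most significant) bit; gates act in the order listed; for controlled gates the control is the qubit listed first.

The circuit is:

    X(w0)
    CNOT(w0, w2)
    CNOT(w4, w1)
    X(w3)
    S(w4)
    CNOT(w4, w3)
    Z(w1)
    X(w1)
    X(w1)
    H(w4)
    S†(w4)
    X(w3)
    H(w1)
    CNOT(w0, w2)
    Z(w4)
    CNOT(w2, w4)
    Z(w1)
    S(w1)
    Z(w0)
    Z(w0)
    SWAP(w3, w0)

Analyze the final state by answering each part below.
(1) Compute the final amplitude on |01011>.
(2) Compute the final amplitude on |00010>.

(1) |01011> carries amplitude 1/2 in the final state.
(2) |00010> carries amplitude 1/2 in the final state.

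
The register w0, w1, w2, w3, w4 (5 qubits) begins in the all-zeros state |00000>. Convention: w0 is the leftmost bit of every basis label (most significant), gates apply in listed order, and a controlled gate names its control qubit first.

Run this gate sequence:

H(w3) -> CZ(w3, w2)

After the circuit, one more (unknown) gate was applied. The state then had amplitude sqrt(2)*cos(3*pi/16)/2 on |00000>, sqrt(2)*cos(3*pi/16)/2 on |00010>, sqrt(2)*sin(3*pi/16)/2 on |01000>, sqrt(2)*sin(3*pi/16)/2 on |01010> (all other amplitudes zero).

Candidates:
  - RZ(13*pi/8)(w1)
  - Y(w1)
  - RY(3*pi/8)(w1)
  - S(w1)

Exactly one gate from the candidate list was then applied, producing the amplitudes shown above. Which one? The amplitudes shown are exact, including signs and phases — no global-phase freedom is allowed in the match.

The unique candidate consistent with the amplitudes is RY(3*pi/8)(w1).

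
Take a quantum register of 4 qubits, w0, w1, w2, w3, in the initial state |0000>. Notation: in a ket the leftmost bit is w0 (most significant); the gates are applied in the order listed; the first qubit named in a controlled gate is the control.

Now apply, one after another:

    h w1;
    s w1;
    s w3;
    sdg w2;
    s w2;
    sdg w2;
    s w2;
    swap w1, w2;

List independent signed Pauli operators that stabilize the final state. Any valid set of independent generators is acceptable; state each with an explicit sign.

The final state is stabilized by the group generated by +IIYI, +ZIII, +IZII, +IIIZ; other independent generating sets are equally valid. Key observation: gates 4-7 undo each other exactly, leaving only the rest of the circuit to track.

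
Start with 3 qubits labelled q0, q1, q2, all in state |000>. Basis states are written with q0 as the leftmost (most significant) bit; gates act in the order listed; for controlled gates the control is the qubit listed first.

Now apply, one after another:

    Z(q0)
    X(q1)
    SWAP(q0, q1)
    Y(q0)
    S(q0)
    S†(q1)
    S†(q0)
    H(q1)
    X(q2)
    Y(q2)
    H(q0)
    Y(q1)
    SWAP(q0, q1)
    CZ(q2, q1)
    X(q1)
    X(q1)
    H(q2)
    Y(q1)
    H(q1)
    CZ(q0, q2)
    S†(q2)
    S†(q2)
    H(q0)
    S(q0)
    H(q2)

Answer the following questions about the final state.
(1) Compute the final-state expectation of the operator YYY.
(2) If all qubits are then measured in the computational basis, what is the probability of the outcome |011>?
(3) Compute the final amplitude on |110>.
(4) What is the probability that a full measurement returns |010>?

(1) The expectation value of YYY is 0.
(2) Outcome |011> occurs with probability 1/4.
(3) The final state's coefficient on |110> equals I/2.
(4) A full measurement returns |010> with probability 1/4.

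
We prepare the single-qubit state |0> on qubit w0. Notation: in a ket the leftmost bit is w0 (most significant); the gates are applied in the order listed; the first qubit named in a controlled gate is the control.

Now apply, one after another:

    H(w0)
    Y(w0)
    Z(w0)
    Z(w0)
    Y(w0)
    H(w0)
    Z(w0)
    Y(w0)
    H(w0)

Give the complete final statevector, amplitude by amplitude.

After the circuit, the state carries amplitude sqrt(2)*I/2 on |0>, -sqrt(2)*I/2 on |1>.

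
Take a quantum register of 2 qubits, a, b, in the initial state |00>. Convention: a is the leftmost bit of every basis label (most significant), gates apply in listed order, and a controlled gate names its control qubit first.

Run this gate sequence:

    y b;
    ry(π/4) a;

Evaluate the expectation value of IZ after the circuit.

The observable IZ averages to -1.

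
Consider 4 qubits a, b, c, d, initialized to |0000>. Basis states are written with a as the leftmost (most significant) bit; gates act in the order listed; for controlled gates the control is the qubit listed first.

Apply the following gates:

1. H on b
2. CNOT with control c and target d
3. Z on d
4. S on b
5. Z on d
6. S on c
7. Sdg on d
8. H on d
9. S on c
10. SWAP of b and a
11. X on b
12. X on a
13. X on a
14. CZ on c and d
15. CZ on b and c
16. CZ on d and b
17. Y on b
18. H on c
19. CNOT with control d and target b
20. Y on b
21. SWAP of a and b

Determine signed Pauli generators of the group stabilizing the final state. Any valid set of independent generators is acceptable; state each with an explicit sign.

One valid set of independent stabilizer generators is +XIIX, +IYII, +IIXI, -ZIIZ (any independent generating set of the same group is equally correct). Key observation: gates 12-13 undo each other exactly, leaving only the rest of the circuit to track.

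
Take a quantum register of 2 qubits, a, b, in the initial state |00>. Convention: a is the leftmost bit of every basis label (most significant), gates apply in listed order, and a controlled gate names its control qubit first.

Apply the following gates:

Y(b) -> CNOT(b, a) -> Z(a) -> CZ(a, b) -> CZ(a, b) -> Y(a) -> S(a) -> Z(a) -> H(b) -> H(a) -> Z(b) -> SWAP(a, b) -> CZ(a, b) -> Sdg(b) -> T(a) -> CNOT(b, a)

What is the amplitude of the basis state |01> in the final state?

The final state's coefficient on |01> equals -exp(3*I*pi/4)/2.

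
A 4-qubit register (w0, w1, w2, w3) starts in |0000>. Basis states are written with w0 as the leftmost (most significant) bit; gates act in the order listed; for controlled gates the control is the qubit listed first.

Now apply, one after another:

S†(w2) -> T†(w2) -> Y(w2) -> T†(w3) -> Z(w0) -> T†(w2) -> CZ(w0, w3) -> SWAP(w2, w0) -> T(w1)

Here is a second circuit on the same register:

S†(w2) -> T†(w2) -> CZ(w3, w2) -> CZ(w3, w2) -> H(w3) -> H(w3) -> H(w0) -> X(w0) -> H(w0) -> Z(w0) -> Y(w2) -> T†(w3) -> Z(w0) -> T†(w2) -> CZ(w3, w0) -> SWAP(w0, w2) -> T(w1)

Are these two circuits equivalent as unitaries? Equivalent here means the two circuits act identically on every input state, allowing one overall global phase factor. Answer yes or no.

Yes: on every input state the two circuits agree up to one overall phase factor.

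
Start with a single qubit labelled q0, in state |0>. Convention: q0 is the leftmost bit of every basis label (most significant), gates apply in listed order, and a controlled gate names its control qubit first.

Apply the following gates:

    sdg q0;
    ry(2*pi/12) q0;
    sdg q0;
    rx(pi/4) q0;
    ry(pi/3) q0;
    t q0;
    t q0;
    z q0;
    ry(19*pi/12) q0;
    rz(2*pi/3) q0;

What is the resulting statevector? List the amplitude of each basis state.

The final amplitudes are (-sqrt(6) + 3*sqrt(2))*exp(2*I*pi/3)/8 on |0>, exp(5*I*pi/6)/2 + sqrt(6)*exp(I*pi/3)/8 + 3*sqrt(2)*exp(I*pi/3)/8 on |1>.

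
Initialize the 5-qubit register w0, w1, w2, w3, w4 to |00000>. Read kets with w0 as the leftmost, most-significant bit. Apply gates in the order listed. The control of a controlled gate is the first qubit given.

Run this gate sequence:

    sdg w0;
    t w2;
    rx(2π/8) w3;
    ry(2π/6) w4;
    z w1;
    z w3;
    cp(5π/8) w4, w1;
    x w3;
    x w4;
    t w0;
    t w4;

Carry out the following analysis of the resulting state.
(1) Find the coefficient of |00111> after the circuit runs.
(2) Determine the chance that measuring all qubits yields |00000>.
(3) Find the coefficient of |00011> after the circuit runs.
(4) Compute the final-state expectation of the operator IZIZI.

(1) |00111> carries amplitude 0 in the final state.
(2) Outcome |00000> occurs with probability 1/8 - sqrt(2)/16.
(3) The amplitude on |00011> is sqrt(3*sqrt(2) + 6)*exp(I*pi/4)/4.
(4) In the final state, IZIZI has expectation -sqrt(2)/2.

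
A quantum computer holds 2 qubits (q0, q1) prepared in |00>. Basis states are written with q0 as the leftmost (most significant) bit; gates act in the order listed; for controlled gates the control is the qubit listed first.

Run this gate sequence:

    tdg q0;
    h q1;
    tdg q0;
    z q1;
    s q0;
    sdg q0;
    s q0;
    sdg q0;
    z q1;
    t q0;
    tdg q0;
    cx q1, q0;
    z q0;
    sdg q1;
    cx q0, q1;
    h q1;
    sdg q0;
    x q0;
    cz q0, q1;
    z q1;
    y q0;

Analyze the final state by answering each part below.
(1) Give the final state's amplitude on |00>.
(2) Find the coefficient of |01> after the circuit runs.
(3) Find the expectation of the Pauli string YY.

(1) The final state's coefficient on |00> equals -I/2. Key observation: the block from step 3 through step 10 cancels to the identity and can be dropped.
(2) |01> carries amplitude -I/2 in the final state.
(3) In the final state, YY has expectation -1.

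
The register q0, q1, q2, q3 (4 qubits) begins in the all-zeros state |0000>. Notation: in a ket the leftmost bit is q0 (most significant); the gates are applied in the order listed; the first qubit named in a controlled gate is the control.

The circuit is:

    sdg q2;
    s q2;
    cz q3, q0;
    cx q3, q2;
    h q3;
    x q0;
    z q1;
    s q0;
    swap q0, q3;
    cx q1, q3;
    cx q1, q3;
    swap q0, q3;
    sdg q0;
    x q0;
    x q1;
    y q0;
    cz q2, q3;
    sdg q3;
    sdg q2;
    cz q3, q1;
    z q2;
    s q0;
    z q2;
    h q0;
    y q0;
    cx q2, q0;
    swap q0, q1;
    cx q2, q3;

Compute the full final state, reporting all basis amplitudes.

The final amplitudes are -I/2 on |1000>, 1/2 on |1001>, -I/2 on |1100>, 1/2 on |1101>, and 0 on every other basis state. Key observation: gates 8-13 undo each other exactly, leaving only the rest of the circuit to track.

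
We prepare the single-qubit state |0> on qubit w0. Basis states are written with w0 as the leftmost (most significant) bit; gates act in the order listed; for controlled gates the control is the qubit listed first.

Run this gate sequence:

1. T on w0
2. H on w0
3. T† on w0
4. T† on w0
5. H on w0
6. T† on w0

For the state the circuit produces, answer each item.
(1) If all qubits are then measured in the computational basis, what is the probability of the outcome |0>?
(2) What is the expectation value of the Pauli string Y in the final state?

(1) The probability of measuring |0> is 1/2.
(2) The expectation value of Y is sqrt(2)/2.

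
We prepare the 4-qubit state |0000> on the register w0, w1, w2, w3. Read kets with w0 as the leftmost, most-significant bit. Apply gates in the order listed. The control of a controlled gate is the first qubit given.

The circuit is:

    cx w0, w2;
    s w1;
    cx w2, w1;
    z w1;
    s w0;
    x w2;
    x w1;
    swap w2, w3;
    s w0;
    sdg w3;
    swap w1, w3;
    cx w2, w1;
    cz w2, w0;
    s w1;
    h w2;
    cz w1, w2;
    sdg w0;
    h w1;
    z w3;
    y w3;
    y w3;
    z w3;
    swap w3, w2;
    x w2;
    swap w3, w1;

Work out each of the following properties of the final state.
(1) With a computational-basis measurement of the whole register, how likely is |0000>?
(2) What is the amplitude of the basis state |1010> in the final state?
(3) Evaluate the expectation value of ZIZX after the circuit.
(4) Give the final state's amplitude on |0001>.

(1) The probability of measuring |0000> is 1/4. Key observation: steps 19-22 multiply out to the identity, so the circuit reduces to the remaining gates.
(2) The final state's coefficient on |1010> equals 0.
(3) The expectation value of ZIZX is -1.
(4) The final state's coefficient on |0001> equals -1/2.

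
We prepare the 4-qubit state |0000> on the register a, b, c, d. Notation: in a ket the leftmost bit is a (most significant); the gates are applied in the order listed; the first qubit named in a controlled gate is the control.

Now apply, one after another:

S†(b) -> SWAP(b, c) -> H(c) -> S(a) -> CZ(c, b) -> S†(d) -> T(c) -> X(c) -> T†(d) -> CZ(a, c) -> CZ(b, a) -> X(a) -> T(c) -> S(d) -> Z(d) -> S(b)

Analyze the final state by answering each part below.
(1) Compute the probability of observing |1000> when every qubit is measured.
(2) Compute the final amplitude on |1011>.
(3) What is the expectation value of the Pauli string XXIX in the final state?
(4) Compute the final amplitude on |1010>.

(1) The probability of measuring |1000> is 1/2.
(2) The amplitude on |1011> is 0.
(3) The observable XXIX averages to 0.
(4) The amplitude on |1010> is sqrt(2)*exp(I*pi/4)/2.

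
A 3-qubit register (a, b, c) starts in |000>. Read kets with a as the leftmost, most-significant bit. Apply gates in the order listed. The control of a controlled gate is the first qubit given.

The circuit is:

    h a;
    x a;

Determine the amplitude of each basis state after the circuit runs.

The resulting statevector has amplitude sqrt(2)/2 on |000>, sqrt(2)/2 on |100>, and 0 on every other basis state.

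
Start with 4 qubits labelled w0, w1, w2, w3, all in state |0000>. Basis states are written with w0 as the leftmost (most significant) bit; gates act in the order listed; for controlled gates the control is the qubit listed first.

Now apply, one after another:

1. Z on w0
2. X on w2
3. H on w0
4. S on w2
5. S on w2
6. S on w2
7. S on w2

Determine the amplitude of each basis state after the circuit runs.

The resulting statevector has amplitude sqrt(2)/2 on |0010>, sqrt(2)/2 on |1010>, and 0 on every other basis state.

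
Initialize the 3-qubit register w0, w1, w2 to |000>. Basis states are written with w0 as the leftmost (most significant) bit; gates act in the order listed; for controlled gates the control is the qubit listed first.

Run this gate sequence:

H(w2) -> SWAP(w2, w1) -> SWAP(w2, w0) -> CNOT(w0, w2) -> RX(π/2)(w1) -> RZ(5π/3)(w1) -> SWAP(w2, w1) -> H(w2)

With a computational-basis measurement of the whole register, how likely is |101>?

A full measurement returns |101> with probability 0.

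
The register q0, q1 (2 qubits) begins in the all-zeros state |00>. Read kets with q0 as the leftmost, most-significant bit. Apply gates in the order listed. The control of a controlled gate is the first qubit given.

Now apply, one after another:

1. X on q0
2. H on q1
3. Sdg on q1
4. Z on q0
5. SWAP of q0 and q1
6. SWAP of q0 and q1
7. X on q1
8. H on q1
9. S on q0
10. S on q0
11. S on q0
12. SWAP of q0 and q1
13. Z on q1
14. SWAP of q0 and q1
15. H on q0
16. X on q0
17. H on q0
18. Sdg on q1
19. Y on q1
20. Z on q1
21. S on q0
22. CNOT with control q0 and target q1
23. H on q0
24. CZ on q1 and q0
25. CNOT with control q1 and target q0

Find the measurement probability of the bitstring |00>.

A full measurement returns |00> with probability 1/4.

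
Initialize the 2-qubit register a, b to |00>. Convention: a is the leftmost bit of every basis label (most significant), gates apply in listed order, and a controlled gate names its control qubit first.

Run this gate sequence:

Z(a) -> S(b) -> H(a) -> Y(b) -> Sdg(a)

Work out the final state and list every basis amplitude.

The final amplitudes are 0 on |00>, sqrt(2)*I/2 on |01>, 0 on |10>, sqrt(2)/2 on |11>.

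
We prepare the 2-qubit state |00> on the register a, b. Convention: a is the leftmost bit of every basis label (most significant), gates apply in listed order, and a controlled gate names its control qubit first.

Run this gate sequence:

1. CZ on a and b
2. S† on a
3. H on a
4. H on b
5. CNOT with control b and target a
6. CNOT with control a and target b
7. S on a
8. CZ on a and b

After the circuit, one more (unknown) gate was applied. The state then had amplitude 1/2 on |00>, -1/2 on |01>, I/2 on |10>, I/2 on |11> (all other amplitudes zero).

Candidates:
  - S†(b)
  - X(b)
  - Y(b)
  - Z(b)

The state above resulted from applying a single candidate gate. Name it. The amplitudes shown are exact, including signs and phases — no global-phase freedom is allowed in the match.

It was Z(b) that produced the state shown.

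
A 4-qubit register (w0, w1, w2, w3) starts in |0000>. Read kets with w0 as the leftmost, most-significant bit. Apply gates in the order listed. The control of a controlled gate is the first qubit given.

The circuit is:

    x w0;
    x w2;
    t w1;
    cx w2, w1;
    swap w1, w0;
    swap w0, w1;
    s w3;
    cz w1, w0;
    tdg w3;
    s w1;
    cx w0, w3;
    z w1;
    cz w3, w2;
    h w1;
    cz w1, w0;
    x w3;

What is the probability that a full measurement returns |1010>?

A full measurement returns |1010> with probability 1/2.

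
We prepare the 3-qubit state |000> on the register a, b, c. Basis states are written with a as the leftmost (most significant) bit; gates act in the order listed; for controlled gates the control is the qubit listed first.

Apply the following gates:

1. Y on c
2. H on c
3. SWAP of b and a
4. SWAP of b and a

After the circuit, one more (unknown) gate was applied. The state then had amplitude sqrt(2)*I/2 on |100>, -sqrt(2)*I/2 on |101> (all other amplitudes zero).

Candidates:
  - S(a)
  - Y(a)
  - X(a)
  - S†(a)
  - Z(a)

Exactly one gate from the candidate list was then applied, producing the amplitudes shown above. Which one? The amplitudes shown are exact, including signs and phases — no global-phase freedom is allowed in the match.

It was X(a) that produced the state shown.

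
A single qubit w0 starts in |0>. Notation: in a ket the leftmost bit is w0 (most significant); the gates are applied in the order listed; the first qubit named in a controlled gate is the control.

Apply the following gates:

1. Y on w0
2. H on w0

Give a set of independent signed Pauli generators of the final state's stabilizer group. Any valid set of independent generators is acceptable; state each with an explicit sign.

The final state is stabilized by the group generated by -X; other independent generating sets are equally valid.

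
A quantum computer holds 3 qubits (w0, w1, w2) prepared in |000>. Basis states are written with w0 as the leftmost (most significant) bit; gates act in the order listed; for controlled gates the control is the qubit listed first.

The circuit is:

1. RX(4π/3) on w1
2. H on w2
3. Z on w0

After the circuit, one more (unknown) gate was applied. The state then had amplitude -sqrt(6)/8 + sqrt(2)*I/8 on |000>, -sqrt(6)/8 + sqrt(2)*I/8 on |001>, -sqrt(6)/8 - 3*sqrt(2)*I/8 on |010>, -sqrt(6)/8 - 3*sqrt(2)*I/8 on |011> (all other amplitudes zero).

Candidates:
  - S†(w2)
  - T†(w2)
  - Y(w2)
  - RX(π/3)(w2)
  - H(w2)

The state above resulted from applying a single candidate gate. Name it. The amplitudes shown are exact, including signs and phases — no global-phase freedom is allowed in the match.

It was RX(π/3)(w2) that produced the state shown.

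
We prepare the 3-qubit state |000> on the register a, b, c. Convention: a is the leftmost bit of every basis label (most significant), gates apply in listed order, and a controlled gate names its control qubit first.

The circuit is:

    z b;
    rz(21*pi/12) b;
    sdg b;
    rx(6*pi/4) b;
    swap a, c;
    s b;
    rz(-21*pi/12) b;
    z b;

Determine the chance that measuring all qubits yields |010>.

The probability of measuring |010> is 1/2.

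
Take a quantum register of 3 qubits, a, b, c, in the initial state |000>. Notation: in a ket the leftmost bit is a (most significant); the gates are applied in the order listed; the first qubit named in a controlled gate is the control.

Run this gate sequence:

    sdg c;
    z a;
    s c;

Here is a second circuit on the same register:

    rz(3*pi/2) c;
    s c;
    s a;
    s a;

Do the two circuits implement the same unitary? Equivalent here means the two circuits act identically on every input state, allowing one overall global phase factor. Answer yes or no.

Yes: on every input state the two circuits agree up to one overall phase factor.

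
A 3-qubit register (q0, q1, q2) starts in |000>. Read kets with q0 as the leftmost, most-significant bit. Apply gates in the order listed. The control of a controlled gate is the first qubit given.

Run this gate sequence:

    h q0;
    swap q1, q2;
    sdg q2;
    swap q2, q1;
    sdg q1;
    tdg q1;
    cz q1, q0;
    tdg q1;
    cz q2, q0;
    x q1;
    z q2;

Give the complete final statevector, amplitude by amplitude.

The final amplitudes are sqrt(2)/2 on |010>, sqrt(2)/2 on |110>, and 0 on every other basis state.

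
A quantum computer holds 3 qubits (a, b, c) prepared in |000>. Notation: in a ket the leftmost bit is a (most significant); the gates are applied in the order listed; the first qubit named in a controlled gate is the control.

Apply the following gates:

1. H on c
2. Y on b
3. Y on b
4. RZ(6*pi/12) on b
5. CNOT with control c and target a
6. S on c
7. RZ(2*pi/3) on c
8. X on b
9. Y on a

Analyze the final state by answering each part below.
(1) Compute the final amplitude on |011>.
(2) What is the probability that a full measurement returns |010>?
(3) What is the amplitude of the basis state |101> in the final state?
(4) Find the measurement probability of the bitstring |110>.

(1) The final state's coefficient on |011> equals sqrt(2)*exp(I*pi/12)/2.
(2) A full measurement returns |010> with probability 0.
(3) The final state's coefficient on |101> equals 0.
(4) A full measurement returns |110> with probability 1/2.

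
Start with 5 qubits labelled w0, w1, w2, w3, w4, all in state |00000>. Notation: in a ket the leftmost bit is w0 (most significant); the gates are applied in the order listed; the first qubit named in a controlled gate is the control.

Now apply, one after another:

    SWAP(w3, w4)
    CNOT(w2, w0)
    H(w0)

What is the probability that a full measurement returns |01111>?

Outcome |01111> occurs with probability 0.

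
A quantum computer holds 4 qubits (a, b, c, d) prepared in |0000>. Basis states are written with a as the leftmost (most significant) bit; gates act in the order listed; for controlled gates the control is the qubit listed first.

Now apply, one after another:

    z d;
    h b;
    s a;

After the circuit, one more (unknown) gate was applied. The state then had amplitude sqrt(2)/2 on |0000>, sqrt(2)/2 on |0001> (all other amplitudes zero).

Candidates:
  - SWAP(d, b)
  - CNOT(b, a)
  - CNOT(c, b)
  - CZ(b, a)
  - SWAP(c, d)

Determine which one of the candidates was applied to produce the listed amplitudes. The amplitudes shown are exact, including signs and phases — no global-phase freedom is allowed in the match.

The unique candidate consistent with the amplitudes is SWAP(d, b).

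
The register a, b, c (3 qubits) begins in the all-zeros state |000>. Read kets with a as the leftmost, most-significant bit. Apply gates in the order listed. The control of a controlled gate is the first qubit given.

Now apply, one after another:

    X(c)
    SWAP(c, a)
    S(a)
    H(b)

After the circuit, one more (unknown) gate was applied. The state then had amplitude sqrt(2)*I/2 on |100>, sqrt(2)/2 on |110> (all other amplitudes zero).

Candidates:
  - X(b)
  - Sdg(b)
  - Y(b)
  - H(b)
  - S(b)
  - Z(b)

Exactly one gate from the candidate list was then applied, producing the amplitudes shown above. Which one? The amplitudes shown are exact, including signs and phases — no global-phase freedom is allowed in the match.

The unique candidate consistent with the amplitudes is Sdg(b).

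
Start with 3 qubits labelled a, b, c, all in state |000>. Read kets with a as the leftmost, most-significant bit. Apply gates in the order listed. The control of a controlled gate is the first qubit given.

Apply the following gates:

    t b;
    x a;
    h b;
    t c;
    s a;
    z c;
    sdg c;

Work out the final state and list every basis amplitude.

The resulting statevector has amplitude sqrt(2)*I/2 on |100>, sqrt(2)*I/2 on |110>, and 0 on every other basis state.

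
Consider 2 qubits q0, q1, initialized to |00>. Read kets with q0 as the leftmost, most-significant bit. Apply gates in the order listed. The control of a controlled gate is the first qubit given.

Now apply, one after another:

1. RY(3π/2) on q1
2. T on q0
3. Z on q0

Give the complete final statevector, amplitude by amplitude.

The final amplitudes are -sqrt(2)/2 on |00>, sqrt(2)/2 on |01>, 0 on |10>, 0 on |11>.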